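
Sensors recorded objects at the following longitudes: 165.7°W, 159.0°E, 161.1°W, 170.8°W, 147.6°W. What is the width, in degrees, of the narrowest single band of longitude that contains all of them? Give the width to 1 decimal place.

53.4°

Sort the longitudes: -170.8°, -165.7°, -161.1°, -147.6°, +159.0°.
Eastward gaps between consecutive values (wrapping around): 5.1°, 4.6°, 13.5°, 306.6°, 30.2°.
Largest gap = 306.6° ⇒ minimal covering band is its complement: 360° − 306.6° = 53.4°.
Band runs from +159.0° eastward to -147.6°, crossing the antimeridian.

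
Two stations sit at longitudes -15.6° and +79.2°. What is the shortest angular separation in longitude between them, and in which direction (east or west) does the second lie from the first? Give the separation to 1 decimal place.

Raw difference: 79.2 − -15.6 = 94.8°.
Normalise into (−180°, 180°]: 94.8° stays 94.8°.
Positive ⇒ the second point lies to the east; separation 94.8°.

94.8° east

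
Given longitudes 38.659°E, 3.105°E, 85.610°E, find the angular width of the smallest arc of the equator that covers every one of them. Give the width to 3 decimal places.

82.505°

Sort the longitudes: +3.105°, +38.659°, +85.610°.
Eastward gaps between consecutive values (wrapping around): 35.554°, 46.951°, 277.495°.
Largest gap = 277.495° ⇒ minimal covering band is its complement: 360° − 277.495° = 82.505°.
Band runs from +3.105° eastward to +85.610°.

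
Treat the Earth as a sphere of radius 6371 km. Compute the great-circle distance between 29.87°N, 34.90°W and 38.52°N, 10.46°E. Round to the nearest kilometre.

4237 km

Δλ = 10.46 − -34.90 = 45.36°.
Δφ = 38.52 − 29.87 = 8.65°.
a = sin²(Δφ/2) + cos φ₁ · cos φ₂ · sin²(Δλ/2) = 0.106557.
c = 2·atan2(√a, √(1−a)) = 0.66505 rad → d = 6371·c ≈ 4237.03 km.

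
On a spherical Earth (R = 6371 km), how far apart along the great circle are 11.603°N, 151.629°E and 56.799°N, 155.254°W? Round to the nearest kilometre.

6743 km

Δλ = -155.254 − 151.629 = -306.883°; wrapped into (−180°, 180°]: 53.117°.
Δφ = 56.799 − 11.603 = 45.196°.
a = sin²(Δφ/2) + cos φ₁ · cos φ₂ · sin²(Δλ/2) = 0.254887.
c = 2·atan2(√a, √(1−a)) = 1.05845 rad → d = 6371·c ≈ 6743.36 km.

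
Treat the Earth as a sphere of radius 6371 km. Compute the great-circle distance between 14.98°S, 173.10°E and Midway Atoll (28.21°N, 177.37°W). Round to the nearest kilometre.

4911 km

Δλ = -177.37 − 173.10 = -350.47°; wrapped into (−180°, 180°]: 9.53°.
Δφ = 28.21 − -14.98 = 43.19°.
a = sin²(Δφ/2) + cos φ₁ · cos φ₂ · sin²(Δλ/2) = 0.141330.
c = 2·atan2(√a, √(1−a)) = 0.77082 rad → d = 6371·c ≈ 4910.89 km.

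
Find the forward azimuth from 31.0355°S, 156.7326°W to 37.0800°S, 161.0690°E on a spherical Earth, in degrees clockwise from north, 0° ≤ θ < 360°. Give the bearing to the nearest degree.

Δλ = 161.0690 − -156.7326 = 317.8016°; wrapped into (−180°, 180°]: -42.1984°.
θ = atan2( sin Δλ · cos φ₂ , cos φ₁ · sin φ₂ − sin φ₁ · cos φ₂ · cos Δλ )
  = atan2(-0.53588, -0.21190) = -111.576° → normalised to [0°, 360°): 248.424°.

248°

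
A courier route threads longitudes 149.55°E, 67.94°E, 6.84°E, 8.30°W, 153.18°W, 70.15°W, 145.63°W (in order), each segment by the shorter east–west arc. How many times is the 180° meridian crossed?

Leg 1: +149.55° → +67.94°, shortest Δλ = -81.61° (west) — does not cross 180°.
Leg 2: +67.94° → +6.84°, shortest Δλ = -61.1° (west) — does not cross 180°.
Leg 3: +6.84° → -8.30°, shortest Δλ = -15.14° (west) — does not cross 180°.
Leg 4: -8.30° → -153.18°, shortest Δλ = -144.88° (west) — does not cross 180°.
Leg 5: -153.18° → -70.15°, shortest Δλ = 83.03° (east) — does not cross 180°.
Leg 6: -70.15° → -145.63°, shortest Δλ = -75.48° (west) — does not cross 180°.
Total crossings: 0.

0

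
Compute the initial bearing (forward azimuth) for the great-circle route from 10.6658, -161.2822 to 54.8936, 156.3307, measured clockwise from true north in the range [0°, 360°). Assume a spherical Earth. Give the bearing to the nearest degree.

332°

Δλ = 156.3307 − -161.2822 = 317.6129°; wrapped into (−180°, 180°]: -42.3871°.
θ = atan2( sin Δλ · cos φ₂ , cos φ₁ · sin φ₂ − sin φ₁ · cos φ₂ · cos Δλ )
  = atan2(-0.38769, 0.72534) = -28.125° → normalised to [0°, 360°): 331.875°.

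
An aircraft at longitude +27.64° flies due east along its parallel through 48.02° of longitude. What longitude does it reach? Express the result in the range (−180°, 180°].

+75.66°

Start at +27.64°; shift +48.02° → +75.66°.
+75.66° already lies in (−180°, 180°].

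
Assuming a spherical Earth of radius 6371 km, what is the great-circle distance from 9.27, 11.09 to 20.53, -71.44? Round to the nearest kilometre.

8876 km

Δλ = -71.44 − 11.09 = -82.53°.
Δφ = 20.53 − 9.27 = 11.26°.
a = sin²(Δφ/2) + cos φ₁ · cos φ₂ · sin²(Δλ/2) = 0.411674.
c = 2·atan2(√a, √(1−a)) = 1.39321 rad → d = 6371·c ≈ 8876.15 km.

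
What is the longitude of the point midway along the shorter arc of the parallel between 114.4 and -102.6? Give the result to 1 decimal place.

-174.1°

Signed shortest Δλ from +114.4° to -102.6° is +143.0°.
Midpoint longitude = +114.4° + (+143.0°)/2 = +114.4° + 71.5° = +185.9°.
Normalise into (−180°, 180°]: -174.1°.
(The naïve average (+114.4 + -102.6)/2 = 5.9° is on the wrong side of the globe.)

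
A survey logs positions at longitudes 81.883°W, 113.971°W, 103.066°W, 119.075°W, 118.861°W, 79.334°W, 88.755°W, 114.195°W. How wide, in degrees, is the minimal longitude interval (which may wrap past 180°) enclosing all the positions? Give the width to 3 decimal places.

Sort the longitudes: -119.075°, -118.861°, -114.195°, -113.971°, -103.066°, -88.755°, -81.883°, -79.334°.
Eastward gaps between consecutive values (wrapping around): 0.214°, 4.666°, 0.224°, 10.905°, 14.311°, 6.872°, 2.549°, 320.259°.
Largest gap = 320.259° ⇒ minimal covering band is its complement: 360° − 320.259° = 39.741°.
Band runs from -119.075° eastward to -79.334°.

39.741°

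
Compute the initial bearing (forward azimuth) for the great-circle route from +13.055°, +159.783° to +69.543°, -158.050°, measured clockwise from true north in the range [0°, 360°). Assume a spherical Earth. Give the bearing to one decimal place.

15.4°

Δλ = -158.050 − 159.783 = -317.833°; wrapped into (−180°, 180°]: 42.167°.
θ = atan2( sin Δλ · cos φ₂ , cos φ₁ · sin φ₂ − sin φ₁ · cos φ₂ · cos Δλ )
  = atan2(0.23462, 0.85420) = 15.358° → normalised to [0°, 360°): 15.358°.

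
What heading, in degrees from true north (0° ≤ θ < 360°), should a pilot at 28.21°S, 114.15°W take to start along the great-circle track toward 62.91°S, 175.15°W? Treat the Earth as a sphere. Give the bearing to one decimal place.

210.4°

Δλ = -175.15 − -114.15 = -61.00°.
θ = atan2( sin Δλ · cos φ₂ , cos φ₁ · sin φ₂ − sin φ₁ · cos φ₂ · cos Δλ )
  = atan2(-0.39829, -0.68018) = -149.648° → normalised to [0°, 360°): 210.352°.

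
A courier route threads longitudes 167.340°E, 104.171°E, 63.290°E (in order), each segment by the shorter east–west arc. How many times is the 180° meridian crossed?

Leg 1: +167.340° → +104.171°, shortest Δλ = -63.169° (west) — does not cross 180°.
Leg 2: +104.171° → +63.290°, shortest Δλ = -40.881° (west) — does not cross 180°.
Total crossings: 0.

0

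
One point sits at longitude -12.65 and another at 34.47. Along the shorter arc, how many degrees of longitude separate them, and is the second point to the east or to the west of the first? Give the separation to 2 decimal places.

Raw difference: 34.47 − -12.65 = 47.12°.
Normalise into (−180°, 180°]: 47.12° stays 47.12°.
Positive ⇒ the second point lies to the east; separation 47.12°.

47.12° east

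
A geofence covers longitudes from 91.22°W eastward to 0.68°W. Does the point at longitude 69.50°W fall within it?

Band width going east from -91.22° to -0.68°: ((-0.68 − -91.22) mod 360) = 90.54°.
Offset of -69.50° east of the west edge: ((-69.50 − -91.22) mod 360) = 21.72°.
21.72° ≤ 90.54° ⇒ inside.

Yes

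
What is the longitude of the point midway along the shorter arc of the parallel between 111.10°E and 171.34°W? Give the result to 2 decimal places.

Signed shortest Δλ from +111.10° to -171.34° is +77.56°.
Midpoint longitude = +111.10° + (+77.56°)/2 = +111.10° + 38.78° = +149.88°.
(The naïve average (+111.10 + -171.34)/2 = -30.12° is on the wrong side of the globe.)

149.88°E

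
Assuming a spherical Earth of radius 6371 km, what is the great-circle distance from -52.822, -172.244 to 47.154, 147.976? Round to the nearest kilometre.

11739 km

Δλ = 147.976 − -172.244 = 320.220°; wrapped into (−180°, 180°]: -39.780°.
Δφ = 47.154 − -52.822 = 99.976°.
a = sin²(Δφ/2) + cos φ₁ · cos φ₂ · sin²(Δλ/2) = 0.634182.
c = 2·atan2(√a, √(1−a)) = 1.84249 rad → d = 6371·c ≈ 11738.51 km.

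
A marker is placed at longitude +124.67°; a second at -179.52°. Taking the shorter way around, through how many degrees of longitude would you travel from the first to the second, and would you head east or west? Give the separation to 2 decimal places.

55.81° east

Raw difference: -179.52 − 124.67 = -304.19°.
Normalise into (−180°, 180°]: -304.19° + 360° = 55.81°.
Positive ⇒ the second point lies to the east; separation 55.81°.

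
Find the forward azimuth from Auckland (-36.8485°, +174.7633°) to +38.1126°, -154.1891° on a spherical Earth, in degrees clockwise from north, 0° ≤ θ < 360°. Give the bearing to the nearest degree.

Δλ = -154.1891 − 174.7633 = -328.9524°; wrapped into (−180°, 180°]: 31.0476°.
θ = atan2( sin Δλ · cos φ₂ , cos φ₁ · sin φ₂ − sin φ₁ · cos φ₂ · cos Δλ )
  = atan2(0.40579, 0.89815) = 24.314° → normalised to [0°, 360°): 24.314°.

24°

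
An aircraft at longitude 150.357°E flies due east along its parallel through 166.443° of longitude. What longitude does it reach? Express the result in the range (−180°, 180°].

Start at +150.357°; shift +166.443° → +316.800°.
+316.800° lies outside (−180°, 180°]; subtract 360° → -43.200°.

43.200°W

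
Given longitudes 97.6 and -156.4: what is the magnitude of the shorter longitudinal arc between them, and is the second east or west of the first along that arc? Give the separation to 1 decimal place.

106.0° east

Raw difference: -156.4 − 97.6 = -254.0°.
Normalise into (−180°, 180°]: -254.0° + 360° = 106.0°.
Positive ⇒ the second point lies to the east; separation 106.0°.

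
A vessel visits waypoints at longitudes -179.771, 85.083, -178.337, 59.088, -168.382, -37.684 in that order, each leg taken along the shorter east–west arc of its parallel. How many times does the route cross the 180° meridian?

Leg 1: -179.771° → +85.083°, shortest Δλ = -95.146° (west) — crosses 180°.
Leg 2: +85.083° → -178.337°, shortest Δλ = 96.58° (east) — crosses 180°.
Leg 3: -178.337° → +59.088°, shortest Δλ = -122.575° (west) — crosses 180°.
Leg 4: +59.088° → -168.382°, shortest Δλ = 132.53° (east) — crosses 180°.
Leg 5: -168.382° → -37.684°, shortest Δλ = 130.698° (east) — does not cross 180°.
Total crossings: 4.

4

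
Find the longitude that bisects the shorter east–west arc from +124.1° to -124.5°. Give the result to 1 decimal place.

Signed shortest Δλ from +124.1° to -124.5° is +111.4°.
Midpoint longitude = +124.1° + (+111.4°)/2 = +124.1° + 55.7° = +179.8°.
(The naïve average (+124.1 + -124.5)/2 = -0.2° is on the wrong side of the globe.)

+179.8°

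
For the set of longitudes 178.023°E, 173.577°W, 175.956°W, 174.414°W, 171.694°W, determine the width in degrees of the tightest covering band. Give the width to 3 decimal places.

Sort the longitudes: -175.956°, -174.414°, -173.577°, -171.694°, +178.023°.
Eastward gaps between consecutive values (wrapping around): 1.542°, 0.837°, 1.883°, 349.717°, 6.021°.
Largest gap = 349.717° ⇒ minimal covering band is its complement: 360° − 349.717° = 10.283°.
Band runs from +178.023° eastward to -171.694°, crossing the antimeridian.

10.283°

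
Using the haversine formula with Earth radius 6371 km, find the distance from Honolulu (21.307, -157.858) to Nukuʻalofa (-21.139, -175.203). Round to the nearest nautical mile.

Δλ = -175.203 − -157.858 = -17.345°.
Δφ = -21.139 − 21.307 = -42.446°.
a = sin²(Δφ/2) + cos φ₁ · cos φ₂ · sin²(Δλ/2) = 0.150800.
c = 2·atan2(√a, √(1−a)) = 0.79764 rad → d = 6371·c ≈ 5081.75 km ≈ 2743.92 nmi.

2744 nmi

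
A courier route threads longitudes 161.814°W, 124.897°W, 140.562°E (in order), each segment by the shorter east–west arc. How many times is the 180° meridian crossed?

Leg 1: -161.814° → -124.897°, shortest Δλ = 36.917° (east) — does not cross 180°.
Leg 2: -124.897° → +140.562°, shortest Δλ = -94.541° (west) — crosses 180°.
Total crossings: 1.

1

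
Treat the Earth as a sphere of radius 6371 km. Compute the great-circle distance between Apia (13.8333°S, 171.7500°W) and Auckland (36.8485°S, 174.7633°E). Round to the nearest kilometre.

2888 km

Δλ = 174.7633 − -171.7500 = 346.5133°; wrapped into (−180°, 180°]: -13.4867°.
Δφ = -36.8485 − -13.8333 = -23.0152°.
a = sin²(Δφ/2) + cos φ₁ · cos φ₂ · sin²(Δλ/2) = 0.050513.
c = 2·atan2(√a, √(1−a)) = 0.45337 rad → d = 6371·c ≈ 2888.45 km.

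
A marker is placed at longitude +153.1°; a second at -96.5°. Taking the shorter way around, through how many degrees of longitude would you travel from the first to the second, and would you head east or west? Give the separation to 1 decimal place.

110.4° east

Raw difference: -96.5 − 153.1 = -249.6°.
Normalise into (−180°, 180°]: -249.6° + 360° = 110.4°.
Positive ⇒ the second point lies to the east; separation 110.4°.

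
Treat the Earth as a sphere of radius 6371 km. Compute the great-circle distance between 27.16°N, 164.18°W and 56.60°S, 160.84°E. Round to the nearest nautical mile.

5334 nmi

Δλ = 160.84 − -164.18 = 325.02°; wrapped into (−180°, 180°]: -34.98°.
Δφ = -56.60 − 27.16 = -83.76°.
a = sin²(Δφ/2) + cos φ₁ · cos φ₂ · sin²(Δλ/2) = 0.489892.
c = 2·atan2(√a, √(1−a)) = 1.55058 rad → d = 6371·c ≈ 9878.74 km ≈ 5334.09 nmi.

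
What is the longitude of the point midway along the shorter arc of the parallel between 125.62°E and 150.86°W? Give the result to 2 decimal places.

Signed shortest Δλ from +125.62° to -150.86° is +83.52°.
Midpoint longitude = +125.62° + (+83.52°)/2 = +125.62° + 41.76° = +167.38°.
(The naïve average (+125.62 + -150.86)/2 = -12.62° is on the wrong side of the globe.)

167.38°E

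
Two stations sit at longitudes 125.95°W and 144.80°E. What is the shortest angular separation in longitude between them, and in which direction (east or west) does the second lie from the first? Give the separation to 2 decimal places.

Raw difference: 144.80 − -125.95 = 270.75°.
Normalise into (−180°, 180°]: 270.75° − 360° = -89.25°.
Negative ⇒ the second point lies to the west; separation 89.25°.

89.25° west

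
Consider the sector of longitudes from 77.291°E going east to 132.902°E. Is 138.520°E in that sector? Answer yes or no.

Band width going east from +77.291° to +132.902°: ((132.902 − 77.291) mod 360) = 55.611°.
Offset of +138.520° east of the west edge: ((138.520 − 77.291) mod 360) = 61.229°.
61.229° > 55.611° ⇒ outside.

No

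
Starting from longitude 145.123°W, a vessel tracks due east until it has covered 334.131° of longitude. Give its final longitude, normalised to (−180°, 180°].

Start at -145.123°; shift +334.131° → +189.008°.
+189.008° lies outside (−180°, 180°]; subtract 360° → -170.992°.

170.992°W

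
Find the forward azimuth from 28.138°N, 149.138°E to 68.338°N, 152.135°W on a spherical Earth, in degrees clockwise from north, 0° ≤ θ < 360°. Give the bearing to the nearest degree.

23°

Δλ = -152.135 − 149.138 = -301.273°; wrapped into (−180°, 180°]: 58.727°.
θ = atan2( sin Δλ · cos φ₂ , cos φ₁ · sin φ₂ − sin φ₁ · cos φ₂ · cos Δλ )
  = atan2(0.31550, 0.72917) = 23.397° → normalised to [0°, 360°): 23.397°.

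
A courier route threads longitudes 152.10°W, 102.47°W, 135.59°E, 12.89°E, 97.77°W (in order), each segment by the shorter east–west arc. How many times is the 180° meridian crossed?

Leg 1: -152.10° → -102.47°, shortest Δλ = 49.63° (east) — does not cross 180°.
Leg 2: -102.47° → +135.59°, shortest Δλ = -121.94° (west) — crosses 180°.
Leg 3: +135.59° → +12.89°, shortest Δλ = -122.7° (west) — does not cross 180°.
Leg 4: +12.89° → -97.77°, shortest Δλ = -110.66° (west) — does not cross 180°.
Total crossings: 1.

1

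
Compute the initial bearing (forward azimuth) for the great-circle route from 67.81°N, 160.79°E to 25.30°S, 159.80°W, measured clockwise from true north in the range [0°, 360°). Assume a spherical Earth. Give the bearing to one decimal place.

Δλ = -159.80 − 160.79 = -320.59°; wrapped into (−180°, 180°]: 39.41°.
θ = atan2( sin Δλ · cos φ₂ , cos φ₁ · sin φ₂ − sin φ₁ · cos φ₂ · cos Δλ )
  = atan2(0.57397, -0.80818) = 144.618° → normalised to [0°, 360°): 144.618°.

144.6°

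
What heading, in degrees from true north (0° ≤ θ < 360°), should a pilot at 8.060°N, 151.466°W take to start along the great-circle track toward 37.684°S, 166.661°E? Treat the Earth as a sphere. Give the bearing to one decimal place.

Δλ = 166.661 − -151.466 = 318.127°; wrapped into (−180°, 180°]: -41.873°.
θ = atan2( sin Δλ · cos φ₂ , cos φ₁ · sin φ₂ − sin φ₁ · cos φ₂ · cos Δλ )
  = atan2(-0.52824, -0.68789) = -142.479° → normalised to [0°, 360°): 217.521°.

217.5°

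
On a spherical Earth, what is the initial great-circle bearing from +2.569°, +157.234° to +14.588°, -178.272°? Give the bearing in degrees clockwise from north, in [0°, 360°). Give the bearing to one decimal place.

Δλ = -178.272 − 157.234 = -335.506°; wrapped into (−180°, 180°]: 24.494°.
θ = atan2( sin Δλ · cos φ₂ , cos φ₁ · sin φ₂ − sin φ₁ · cos φ₂ · cos Δλ )
  = atan2(0.40123, 0.21214) = 62.134° → normalised to [0°, 360°): 62.134°.

62.1°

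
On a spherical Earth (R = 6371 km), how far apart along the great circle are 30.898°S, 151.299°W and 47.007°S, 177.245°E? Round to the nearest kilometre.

3223 km

Δλ = 177.245 − -151.299 = 328.544°; wrapped into (−180°, 180°]: -31.456°.
Δφ = -47.007 − -30.898 = -16.109°.
a = sin²(Δφ/2) + cos φ₁ · cos φ₂ · sin²(Δλ/2) = 0.062628.
c = 2·atan2(√a, √(1−a)) = 0.50589 rad → d = 6371·c ≈ 3223.01 km.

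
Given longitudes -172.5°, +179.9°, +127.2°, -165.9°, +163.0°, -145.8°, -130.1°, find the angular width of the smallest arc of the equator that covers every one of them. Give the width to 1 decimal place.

102.7°

Sort the longitudes: -172.5°, -165.9°, -145.8°, -130.1°, +127.2°, +163.0°, +179.9°.
Eastward gaps between consecutive values (wrapping around): 6.6°, 20.1°, 15.7°, 257.3°, 35.8°, 16.9°, 7.6°.
Largest gap = 257.3° ⇒ minimal covering band is its complement: 360° − 257.3° = 102.7°.
Band runs from +127.2° eastward to -130.1°, crossing the antimeridian.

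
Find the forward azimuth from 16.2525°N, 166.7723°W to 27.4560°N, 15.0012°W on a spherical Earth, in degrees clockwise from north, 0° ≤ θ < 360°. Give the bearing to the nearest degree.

Δλ = -15.0012 − -166.7723 = 151.7711°.
θ = atan2( sin Δλ · cos φ₂ , cos φ₁ · sin φ₂ − sin φ₁ · cos φ₂ · cos Δλ )
  = atan2(0.41972, 0.66145) = 32.397° → normalised to [0°, 360°): 32.397°.

32°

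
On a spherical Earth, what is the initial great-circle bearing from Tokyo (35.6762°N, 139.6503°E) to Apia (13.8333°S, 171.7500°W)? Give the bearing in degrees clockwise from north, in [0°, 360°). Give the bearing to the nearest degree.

128°

Δλ = -171.7500 − 139.6503 = -311.4003°; wrapped into (−180°, 180°]: 48.5997°.
θ = atan2( sin Δλ · cos φ₂ , cos φ₁ · sin φ₂ − sin φ₁ · cos φ₂ · cos Δλ )
  = atan2(0.72835, -0.56872) = 127.984° → normalised to [0°, 360°): 127.984°.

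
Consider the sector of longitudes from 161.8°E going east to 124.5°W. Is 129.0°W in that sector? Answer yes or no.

Band width going east from +161.8° to -124.5°: ((-124.5 − 161.8) mod 360) = 73.7°.
Offset of -129.0° east of the west edge: ((-129.0 − 161.8) mod 360) = 69.2°.
69.2° ≤ 73.7° ⇒ inside.

Yes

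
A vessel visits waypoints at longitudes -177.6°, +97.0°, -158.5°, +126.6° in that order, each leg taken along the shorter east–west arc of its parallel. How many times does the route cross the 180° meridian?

3

Leg 1: -177.6° → +97.0°, shortest Δλ = -85.4° (west) — crosses 180°.
Leg 2: +97.0° → -158.5°, shortest Δλ = 104.5° (east) — crosses 180°.
Leg 3: -158.5° → +126.6°, shortest Δλ = -74.9° (west) — crosses 180°.
Total crossings: 3.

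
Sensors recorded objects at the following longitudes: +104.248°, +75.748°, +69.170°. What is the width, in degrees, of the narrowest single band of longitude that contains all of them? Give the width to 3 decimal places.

35.078°

Sort the longitudes: +69.170°, +75.748°, +104.248°.
Eastward gaps between consecutive values (wrapping around): 6.578°, 28.500°, 324.922°.
Largest gap = 324.922° ⇒ minimal covering band is its complement: 360° − 324.922° = 35.078°.
Band runs from +69.170° eastward to +104.248°.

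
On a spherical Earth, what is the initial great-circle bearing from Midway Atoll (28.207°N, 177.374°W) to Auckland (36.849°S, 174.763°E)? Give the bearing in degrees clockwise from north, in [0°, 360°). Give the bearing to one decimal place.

Δλ = 174.763 − -177.374 = 352.137°; wrapped into (−180°, 180°]: -7.863°.
θ = atan2( sin Δλ · cos φ₂ , cos φ₁ · sin φ₂ − sin φ₁ · cos φ₂ · cos Δλ )
  = atan2(-0.10947, -0.90316) = -173.089° → normalised to [0°, 360°): 186.911°.

186.9°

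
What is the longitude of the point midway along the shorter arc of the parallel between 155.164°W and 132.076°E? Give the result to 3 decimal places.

Signed shortest Δλ from -155.164° to +132.076° is -72.760°.
Midpoint longitude = -155.164° + (-72.760°)/2 = -155.164° − 36.380° = -191.544°.
Normalise into (−180°, 180°]: +168.456°.
(The naïve average (-155.164 + +132.076)/2 = -11.544° is on the wrong side of the globe.)

168.456°E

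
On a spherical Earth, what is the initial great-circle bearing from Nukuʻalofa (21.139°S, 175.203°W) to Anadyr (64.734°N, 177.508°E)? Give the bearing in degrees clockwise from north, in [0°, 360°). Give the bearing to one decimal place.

Δλ = 177.508 − -175.203 = 352.711°; wrapped into (−180°, 180°]: -7.289°.
θ = atan2( sin Δλ · cos φ₂ , cos φ₁ · sin φ₂ − sin φ₁ · cos φ₂ · cos Δλ )
  = atan2(-0.05415, 0.99616) = -3.112° → normalised to [0°, 360°): 356.888°.

356.9°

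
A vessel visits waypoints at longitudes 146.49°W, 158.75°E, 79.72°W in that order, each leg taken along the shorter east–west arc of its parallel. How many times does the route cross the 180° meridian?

Leg 1: -146.49° → +158.75°, shortest Δλ = -54.76° (west) — crosses 180°.
Leg 2: +158.75° → -79.72°, shortest Δλ = 121.53° (east) — crosses 180°.
Total crossings: 2.

2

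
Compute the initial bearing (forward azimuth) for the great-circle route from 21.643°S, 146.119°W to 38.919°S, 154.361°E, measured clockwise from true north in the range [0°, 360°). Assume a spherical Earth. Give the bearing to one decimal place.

236.8°

Δλ = 154.361 − -146.119 = 300.480°; wrapped into (−180°, 180°]: -59.520°.
θ = atan2( sin Δλ · cos φ₂ , cos φ₁ · sin φ₂ − sin φ₁ · cos φ₂ · cos Δλ )
  = atan2(-0.67052, -0.43838) = -123.176° → normalised to [0°, 360°): 236.824°.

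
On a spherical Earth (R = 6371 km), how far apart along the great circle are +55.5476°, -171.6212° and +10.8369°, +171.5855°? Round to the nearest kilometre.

Δλ = 171.5855 − -171.6212 = 343.2067°; wrapped into (−180°, 180°]: -16.7933°.
Δφ = 10.8369 − 55.5476 = -44.7107°.
a = sin²(Δφ/2) + cos φ₁ · cos φ₂ · sin²(Δλ/2) = 0.156514.
c = 2·atan2(√a, √(1−a)) = 0.81348 rad → d = 6371·c ≈ 5182.69 km.

5183 km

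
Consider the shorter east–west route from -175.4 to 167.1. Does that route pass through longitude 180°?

Naïve |167.1 − -175.4| = 342.5° > 180°, so the shorter arc goes the other way round — across 180°.
Signed shortest Δλ = ((167.1 − -175.4 + 180) mod 360) − 180 = -17.5°.
Going west by 17.5° from -175.4° passes through 180° before reaching +167.1°.

Yes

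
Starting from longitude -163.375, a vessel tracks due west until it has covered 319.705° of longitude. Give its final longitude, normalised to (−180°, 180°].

Start at -163.375°; shift −319.705° → -483.080°.
-483.080° lies outside (−180°, 180°]; add 360° → -123.080°.

-123.080°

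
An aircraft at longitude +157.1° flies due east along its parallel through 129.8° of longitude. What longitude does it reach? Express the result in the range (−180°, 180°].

-73.1°

Start at +157.1°; shift +129.8° → +286.9°.
+286.9° lies outside (−180°, 180°]; subtract 360° → -73.1°.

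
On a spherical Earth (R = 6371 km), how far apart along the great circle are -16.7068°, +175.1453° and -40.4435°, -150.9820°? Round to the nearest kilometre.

Δλ = -150.9820 − 175.1453 = -326.1273°; wrapped into (−180°, 180°]: 33.8727°.
Δφ = -40.4435 − -16.7068 = -23.7367°.
a = sin²(Δφ/2) + cos φ₁ · cos φ₂ · sin²(Δλ/2) = 0.104155.
c = 2·atan2(√a, √(1−a)) = 0.65722 rad → d = 6371·c ≈ 4187.18 km.

4187 km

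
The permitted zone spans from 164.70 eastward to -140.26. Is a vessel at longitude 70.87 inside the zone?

No

Band width going east from +164.70° to -140.26°: ((-140.26 − 164.70) mod 360) = 55.04°.
Offset of +70.87° east of the west edge: ((70.87 − 164.70) mod 360) = 266.17°.
266.17° > 55.04° ⇒ outside.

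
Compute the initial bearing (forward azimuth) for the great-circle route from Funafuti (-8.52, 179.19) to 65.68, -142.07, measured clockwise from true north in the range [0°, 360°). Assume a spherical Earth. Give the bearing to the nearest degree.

15°

Δλ = -142.07 − 179.19 = -321.26°; wrapped into (−180°, 180°]: 38.74°.
θ = atan2( sin Δλ · cos φ₂ , cos φ₁ · sin φ₂ − sin φ₁ · cos φ₂ · cos Δλ )
  = atan2(0.25772, 0.94879) = 15.197° → normalised to [0°, 360°): 15.197°.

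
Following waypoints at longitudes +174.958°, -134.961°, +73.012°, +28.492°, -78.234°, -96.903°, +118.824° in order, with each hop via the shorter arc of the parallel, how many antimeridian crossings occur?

3

Leg 1: +174.958° → -134.961°, shortest Δλ = 50.081° (east) — crosses 180°.
Leg 2: -134.961° → +73.012°, shortest Δλ = -152.027° (west) — crosses 180°.
Leg 3: +73.012° → +28.492°, shortest Δλ = -44.52° (west) — does not cross 180°.
Leg 4: +28.492° → -78.234°, shortest Δλ = -106.726° (west) — does not cross 180°.
Leg 5: -78.234° → -96.903°, shortest Δλ = -18.669° (west) — does not cross 180°.
Leg 6: -96.903° → +118.824°, shortest Δλ = -144.273° (west) — crosses 180°.
Total crossings: 3.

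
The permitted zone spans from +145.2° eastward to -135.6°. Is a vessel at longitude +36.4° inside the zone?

Band width going east from +145.2° to -135.6°: ((-135.6 − 145.2) mod 360) = 79.2°.
Offset of +36.4° east of the west edge: ((36.4 − 145.2) mod 360) = 251.2°.
251.2° > 79.2° ⇒ outside.

No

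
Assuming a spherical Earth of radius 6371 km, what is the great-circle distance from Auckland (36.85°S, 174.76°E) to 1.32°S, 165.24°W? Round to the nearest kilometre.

Δλ = -165.24 − 174.76 = -340.00°; wrapped into (−180°, 180°]: 20.00°.
Δφ = -1.32 − -36.85 = 35.53°.
a = sin²(Δφ/2) + cos φ₁ · cos φ₂ · sin²(Δλ/2) = 0.117217.
c = 2·atan2(√a, √(1−a)) = 0.69888 rad → d = 6371·c ≈ 4452.54 km.

4453 km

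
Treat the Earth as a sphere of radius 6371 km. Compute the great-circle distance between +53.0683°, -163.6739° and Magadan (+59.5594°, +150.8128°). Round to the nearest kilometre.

2837 km

Δλ = 150.8128 − -163.6739 = 314.4867°; wrapped into (−180°, 180°]: -45.5133°.
Δφ = 59.5594 − 53.0683 = 6.4911°.
a = sin²(Δφ/2) + cos φ₁ · cos φ₂ · sin²(Δλ/2) = 0.048756.
c = 2·atan2(√a, √(1−a)) = 0.44528 rad → d = 6371·c ≈ 2836.90 km.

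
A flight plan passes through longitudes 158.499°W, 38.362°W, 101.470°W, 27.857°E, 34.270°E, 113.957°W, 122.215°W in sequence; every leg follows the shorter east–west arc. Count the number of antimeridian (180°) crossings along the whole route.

Leg 1: -158.499° → -38.362°, shortest Δλ = 120.137° (east) — does not cross 180°.
Leg 2: -38.362° → -101.470°, shortest Δλ = -63.108° (west) — does not cross 180°.
Leg 3: -101.470° → +27.857°, shortest Δλ = 129.327° (east) — does not cross 180°.
Leg 4: +27.857° → +34.270°, shortest Δλ = 6.413° (east) — does not cross 180°.
Leg 5: +34.270° → -113.957°, shortest Δλ = -148.227° (west) — does not cross 180°.
Leg 6: -113.957° → -122.215°, shortest Δλ = -8.258° (west) — does not cross 180°.
Total crossings: 0.

0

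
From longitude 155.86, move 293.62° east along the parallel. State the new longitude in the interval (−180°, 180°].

Start at +155.86°; shift +293.62° → +449.48°.
+449.48° lies outside (−180°, 180°]; subtract 360° → +89.48°.

+89.48°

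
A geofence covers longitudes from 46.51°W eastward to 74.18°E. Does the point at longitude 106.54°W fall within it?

No

Band width going east from -46.51° to +74.18°: ((74.18 − -46.51) mod 360) = 120.69°.
Offset of -106.54° east of the west edge: ((-106.54 − -46.51) mod 360) = 299.97°.
299.97° > 120.69° ⇒ outside.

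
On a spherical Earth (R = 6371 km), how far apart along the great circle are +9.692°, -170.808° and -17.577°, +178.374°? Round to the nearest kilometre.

Δλ = 178.374 − -170.808 = 349.182°; wrapped into (−180°, 180°]: -10.818°.
Δφ = -17.577 − 9.692 = -27.269°.
a = sin²(Δφ/2) + cos φ₁ · cos φ₂ · sin²(Δλ/2) = 0.063917.
c = 2·atan2(√a, √(1−a)) = 0.51119 rad → d = 6371·c ≈ 3256.76 km.

3257 km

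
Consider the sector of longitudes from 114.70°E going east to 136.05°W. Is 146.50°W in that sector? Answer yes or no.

Band width going east from +114.70° to -136.05°: ((-136.05 − 114.70) mod 360) = 109.25°.
Offset of -146.50° east of the west edge: ((-146.50 − 114.70) mod 360) = 98.80°.
98.80° ≤ 109.25° ⇒ inside.

Yes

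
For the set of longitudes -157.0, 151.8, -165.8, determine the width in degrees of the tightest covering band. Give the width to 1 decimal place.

51.2°

Sort the longitudes: -165.8°, -157.0°, +151.8°.
Eastward gaps between consecutive values (wrapping around): 8.8°, 308.8°, 42.4°.
Largest gap = 308.8° ⇒ minimal covering band is its complement: 360° − 308.8° = 51.2°.
Band runs from +151.8° eastward to -157.0°, crossing the antimeridian.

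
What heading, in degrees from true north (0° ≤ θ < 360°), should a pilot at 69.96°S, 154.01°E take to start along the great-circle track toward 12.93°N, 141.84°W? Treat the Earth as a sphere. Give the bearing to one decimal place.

Δλ = -141.84 − 154.01 = -295.85°; wrapped into (−180°, 180°]: 64.15°.
θ = atan2( sin Δλ · cos φ₂ , cos φ₁ · sin φ₂ − sin φ₁ · cos φ₂ · cos Δλ )
  = atan2(0.87712, 0.47591) = 61.517° → normalised to [0°, 360°): 61.517°.

61.5°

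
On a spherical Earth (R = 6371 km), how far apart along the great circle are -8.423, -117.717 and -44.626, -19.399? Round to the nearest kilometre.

10001 km

Δλ = -19.399 − -117.717 = 98.318°.
Δφ = -44.626 − -8.423 = -36.203°.
a = sin²(Δφ/2) + cos φ₁ · cos φ₂ · sin²(Δλ/2) = 0.499476.
c = 2·atan2(√a, √(1−a)) = 1.56975 rad → d = 6371·c ≈ 10000.86 km.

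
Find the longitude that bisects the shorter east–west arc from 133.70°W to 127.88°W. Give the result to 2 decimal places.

130.79°W

Signed shortest Δλ from -133.70° to -127.88° is +5.82°.
Midpoint longitude = -133.70° + (+5.82°)/2 = -133.70° + 2.91° = -130.79°.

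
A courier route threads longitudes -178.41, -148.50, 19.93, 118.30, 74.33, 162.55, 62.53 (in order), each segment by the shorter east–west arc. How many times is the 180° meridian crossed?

0

Leg 1: -178.41° → -148.50°, shortest Δλ = 29.91° (east) — does not cross 180°.
Leg 2: -148.50° → +19.93°, shortest Δλ = 168.43° (east) — does not cross 180°.
Leg 3: +19.93° → +118.30°, shortest Δλ = 98.37° (east) — does not cross 180°.
Leg 4: +118.30° → +74.33°, shortest Δλ = -43.97° (west) — does not cross 180°.
Leg 5: +74.33° → +162.55°, shortest Δλ = 88.22° (east) — does not cross 180°.
Leg 6: +162.55° → +62.53°, shortest Δλ = -100.02° (west) — does not cross 180°.
Total crossings: 0.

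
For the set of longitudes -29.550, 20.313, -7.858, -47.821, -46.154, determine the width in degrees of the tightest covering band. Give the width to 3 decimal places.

Sort the longitudes: -47.821°, -46.154°, -29.550°, -7.858°, +20.313°.
Eastward gaps between consecutive values (wrapping around): 1.667°, 16.604°, 21.692°, 28.171°, 291.866°.
Largest gap = 291.866° ⇒ minimal covering band is its complement: 360° − 291.866° = 68.134°.
Band runs from -47.821° eastward to +20.313°.

68.134°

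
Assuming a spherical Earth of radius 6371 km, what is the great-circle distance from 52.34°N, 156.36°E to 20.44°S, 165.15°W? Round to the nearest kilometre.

8909 km

Δλ = -165.15 − 156.36 = -321.51°; wrapped into (−180°, 180°]: 38.49°.
Δφ = -20.44 − 52.34 = -72.78°.
a = sin²(Δφ/2) + cos φ₁ · cos φ₂ · sin²(Δλ/2) = 0.414177.
c = 2·atan2(√a, √(1−a)) = 1.39830 rad → d = 6371·c ≈ 8908.55 km.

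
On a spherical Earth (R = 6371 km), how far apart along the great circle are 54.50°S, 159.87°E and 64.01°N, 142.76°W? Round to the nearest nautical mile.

7594 nmi

Δλ = -142.76 − 159.87 = -302.63°; wrapped into (−180°, 180°]: 57.37°.
Δφ = 64.01 − -54.50 = 118.51°.
a = sin²(Δφ/2) + cos φ₁ · cos φ₂ · sin²(Δλ/2) = 0.797285.
c = 2·atan2(√a, √(1−a)) = 2.20753 rad → d = 6371·c ≈ 14064.15 km ≈ 7594.04 nmi.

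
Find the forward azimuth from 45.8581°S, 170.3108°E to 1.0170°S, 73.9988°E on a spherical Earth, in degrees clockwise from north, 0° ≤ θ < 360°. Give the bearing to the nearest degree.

Δλ = 73.9988 − 170.3108 = -96.3120°.
θ = atan2( sin Δλ · cos φ₂ , cos φ₁ · sin φ₂ − sin φ₁ · cos φ₂ · cos Δλ )
  = atan2(-0.99378, -0.09125) = -95.246° → normalised to [0°, 360°): 264.754°.

265°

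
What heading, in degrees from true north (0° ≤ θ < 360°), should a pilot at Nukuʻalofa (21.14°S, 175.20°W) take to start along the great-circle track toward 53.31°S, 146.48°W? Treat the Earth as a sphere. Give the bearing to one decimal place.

152.8°

Δλ = -146.48 − -175.20 = 28.72°.
θ = atan2( sin Δλ · cos φ₂ , cos φ₁ · sin φ₂ − sin φ₁ · cos φ₂ · cos Δλ )
  = atan2(0.28711, -0.55894) = 152.812° → normalised to [0°, 360°): 152.812°.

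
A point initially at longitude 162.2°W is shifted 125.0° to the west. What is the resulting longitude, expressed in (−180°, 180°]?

72.8°E

Start at -162.2°; shift −125.0° → -287.2°.
-287.2° lies outside (−180°, 180°]; add 360° → +72.8°.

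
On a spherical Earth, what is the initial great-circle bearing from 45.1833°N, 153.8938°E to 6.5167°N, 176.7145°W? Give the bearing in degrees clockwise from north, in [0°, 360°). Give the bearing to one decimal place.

137.6°

Δλ = -176.7145 − 153.8938 = -330.6083°; wrapped into (−180°, 180°]: 29.3917°.
θ = atan2( sin Δλ · cos φ₂ , cos φ₁ · sin φ₂ − sin φ₁ · cos φ₂ · cos Δλ )
  = atan2(0.48761, -0.53407) = 137.604° → normalised to [0°, 360°): 137.604°.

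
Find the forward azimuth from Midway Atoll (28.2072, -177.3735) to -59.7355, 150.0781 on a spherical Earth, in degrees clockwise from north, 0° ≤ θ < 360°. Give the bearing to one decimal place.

Δλ = 150.0781 − -177.3735 = 327.4516°; wrapped into (−180°, 180°]: -32.5484°.
θ = atan2( sin Δλ · cos φ₂ , cos φ₁ · sin φ₂ − sin φ₁ · cos φ₂ · cos Δλ )
  = atan2(-0.27115, -0.96194) = -164.258° → normalised to [0°, 360°): 195.742°.

195.7°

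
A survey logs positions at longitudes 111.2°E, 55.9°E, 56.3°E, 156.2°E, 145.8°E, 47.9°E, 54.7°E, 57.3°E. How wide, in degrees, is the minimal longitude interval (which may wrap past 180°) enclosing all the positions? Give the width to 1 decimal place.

Sort the longitudes: +47.9°, +54.7°, +55.9°, +56.3°, +57.3°, +111.2°, +145.8°, +156.2°.
Eastward gaps between consecutive values (wrapping around): 6.8°, 1.2°, 0.4°, 1.0°, 53.9°, 34.6°, 10.4°, 251.7°.
Largest gap = 251.7° ⇒ minimal covering band is its complement: 360° − 251.7° = 108.3°.
Band runs from +47.9° eastward to +156.2°.

108.3°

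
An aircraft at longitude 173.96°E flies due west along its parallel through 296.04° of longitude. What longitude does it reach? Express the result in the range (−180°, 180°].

122.08°W

Start at +173.96°; shift −296.04° → -122.08°.
-122.08° already lies in (−180°, 180°].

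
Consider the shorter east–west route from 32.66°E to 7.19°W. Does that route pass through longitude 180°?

No

Signed shortest Δλ = ((-7.19 − 32.66 + 180) mod 360) − 180 = -39.85°.
Going west by 39.85° from +32.66° reaches -7.19° without touching 180°.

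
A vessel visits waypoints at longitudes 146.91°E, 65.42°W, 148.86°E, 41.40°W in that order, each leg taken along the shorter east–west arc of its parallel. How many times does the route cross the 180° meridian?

3

Leg 1: +146.91° → -65.42°, shortest Δλ = 147.67° (east) — crosses 180°.
Leg 2: -65.42° → +148.86°, shortest Δλ = -145.72° (west) — crosses 180°.
Leg 3: +148.86° → -41.40°, shortest Δλ = 169.74° (east) — crosses 180°.
Total crossings: 3.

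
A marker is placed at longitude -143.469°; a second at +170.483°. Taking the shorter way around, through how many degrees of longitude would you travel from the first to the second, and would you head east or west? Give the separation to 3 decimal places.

46.048° west

Raw difference: 170.483 − -143.469 = 313.952°.
Normalise into (−180°, 180°]: 313.952° − 360° = -46.048°.
Negative ⇒ the second point lies to the west; separation 46.048°.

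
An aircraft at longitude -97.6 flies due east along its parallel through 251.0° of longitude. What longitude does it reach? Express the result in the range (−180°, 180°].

+153.4°

Start at -97.6°; shift +251.0° → +153.4°.
+153.4° already lies in (−180°, 180°].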